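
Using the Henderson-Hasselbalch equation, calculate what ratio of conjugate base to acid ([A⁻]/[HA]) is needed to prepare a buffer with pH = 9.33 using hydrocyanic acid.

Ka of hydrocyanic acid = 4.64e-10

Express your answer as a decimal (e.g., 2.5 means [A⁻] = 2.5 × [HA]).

pKa = -log(4.64e-10) = 9.3335. pH = pKa + log([A⁻]/[HA]), so log([A⁻]/[HA]) = pH − pKa = 9.33 − 9.3335 = -0.0035. [A⁻]/[HA] = 10^(-0.0035) = 0.992

[A⁻]/[HA] = 0.992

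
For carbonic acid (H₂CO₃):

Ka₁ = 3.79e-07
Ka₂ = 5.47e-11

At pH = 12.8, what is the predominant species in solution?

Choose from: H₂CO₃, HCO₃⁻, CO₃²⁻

pKa₁ = 6.42, pKa₂ = 10.26. For a polyprotic acid the predominant species crosses at each pKa: below pKa_n the protonated form dominates, above it the deprotonated form does. At pH = 12.8, the predominant species is CO₃²⁻.

CO₃²⁻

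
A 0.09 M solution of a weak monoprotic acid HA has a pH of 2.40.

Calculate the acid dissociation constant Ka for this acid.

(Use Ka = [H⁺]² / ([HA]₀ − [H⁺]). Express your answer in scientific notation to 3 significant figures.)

[H⁺] = 10^(−pH) = 10^(−2.40) = 3.981e-03 M. For HA ⇌ H⁺ + A⁻, Ka = [H⁺][A⁻]/[HA] = [H⁺]² / ([HA]₀ − [H⁺]) = (3.981e-03)² / (0.09 − 3.981e-03) = 1.84e-04.

K_a = 1.84e-04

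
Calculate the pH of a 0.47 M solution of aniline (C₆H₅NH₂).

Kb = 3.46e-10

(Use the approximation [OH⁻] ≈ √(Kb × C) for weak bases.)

[OH⁻] = √(Kb × C) = √(3.46e-10 × 0.47) = 1.2752e-05. pOH = 4.89, pH = 14 - pOH

pH = 9.11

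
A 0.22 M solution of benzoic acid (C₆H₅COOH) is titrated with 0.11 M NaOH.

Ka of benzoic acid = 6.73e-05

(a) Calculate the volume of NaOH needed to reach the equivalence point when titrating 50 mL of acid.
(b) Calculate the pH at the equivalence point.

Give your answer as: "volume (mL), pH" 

moles acid = 0.22 × 50/1000 = 0.011 mol; V_base = moles/0.11 × 1000 = 100.0 mL. At equivalence only the conjugate base is present: [A⁻] = 0.011/0.150 = 7.3333e-02 M. Kb = Kw/Ka = 1.49e-10; [OH⁻] = √(Kb × [A⁻]) = 3.3010e-06; pOH = 5.48; pH = 14 - pOH = 8.52.

V = 100.0 mL, pH = 8.52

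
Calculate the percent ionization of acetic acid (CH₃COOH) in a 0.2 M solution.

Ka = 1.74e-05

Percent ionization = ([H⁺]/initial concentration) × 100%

Using Ka equilibrium: x² + Ka×x - Ka×C = 0. Solving: [H⁺] = 1.8568e-03. Percent = (1.8568e-03/0.2) × 100

Percent ionization = 0.928%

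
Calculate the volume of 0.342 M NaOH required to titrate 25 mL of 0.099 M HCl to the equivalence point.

At equivalence: moles acid = moles base. moles HCl = 0.099 × 25/1000 = 0.002475 mol. V_base = moles / 0.342 × 1000 = 7.2 mL.

V_{base} = 7.2 mL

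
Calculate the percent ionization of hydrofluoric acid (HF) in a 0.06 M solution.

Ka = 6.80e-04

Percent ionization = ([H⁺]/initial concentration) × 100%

Using Ka equilibrium: x² + Ka×x - Ka×C = 0. Solving: [H⁺] = 6.0565e-03. Percent = (6.0565e-03/0.06) × 100

Percent ionization = 10.1%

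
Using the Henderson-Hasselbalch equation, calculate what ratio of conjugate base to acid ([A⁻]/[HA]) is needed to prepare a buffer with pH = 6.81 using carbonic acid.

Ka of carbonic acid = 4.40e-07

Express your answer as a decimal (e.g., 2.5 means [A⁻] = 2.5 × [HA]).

pKa = -log(4.40e-07) = 6.3565. pH = pKa + log([A⁻]/[HA]), so log([A⁻]/[HA]) = pH − pKa = 6.81 − 6.3565 = 0.4535. [A⁻]/[HA] = 10^(0.4535) = 2.84

[A⁻]/[HA] = 2.84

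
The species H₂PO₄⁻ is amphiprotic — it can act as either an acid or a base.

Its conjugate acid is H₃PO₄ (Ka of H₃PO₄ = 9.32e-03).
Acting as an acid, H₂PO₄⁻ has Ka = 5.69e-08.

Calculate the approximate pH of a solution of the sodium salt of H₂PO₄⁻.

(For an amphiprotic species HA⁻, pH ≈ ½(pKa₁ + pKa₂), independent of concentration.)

pKa₁ = -log(9.32e-03) = 2.03; pKa₂ = -log(5.69e-08) = 7.24. For an amphiprotic species, pH ≈ ½(pKa₁ + pKa₂) = ½(2.03 + 7.24) = 4.64.

pH = 4.64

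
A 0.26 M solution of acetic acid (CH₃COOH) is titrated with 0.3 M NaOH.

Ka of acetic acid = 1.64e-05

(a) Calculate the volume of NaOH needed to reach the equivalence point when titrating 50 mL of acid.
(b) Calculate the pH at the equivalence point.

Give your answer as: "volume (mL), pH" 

moles acid = 0.26 × 50/1000 = 0.013 mol; V_base = moles/0.3 × 1000 = 43.3 mL. At equivalence only the conjugate base is present: [A⁻] = 0.013/0.093 = 1.3929e-01 M. Kb = Kw/Ka = 6.10e-10; [OH⁻] = √(Kb × [A⁻]) = 9.2158e-06; pOH = 5.04; pH = 14 - pOH = 8.96.

V = 43.3 mL, pH = 8.96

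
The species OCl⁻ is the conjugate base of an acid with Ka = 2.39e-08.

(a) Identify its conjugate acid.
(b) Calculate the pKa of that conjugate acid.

(a) The conjugate acid is formed by adding one H⁺ to OCl⁻, giving HOCl. (b) pKa = -log(Ka) = -log(2.39e-08) = 7.62.

Conjugate acid: HOCl; pK_a = 7.62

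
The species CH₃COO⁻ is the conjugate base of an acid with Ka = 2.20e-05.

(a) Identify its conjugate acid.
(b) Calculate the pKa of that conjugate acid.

(a) The conjugate acid is formed by adding one H⁺ to CH₃COO⁻, giving CH₃COOH. (b) pKa = -log(Ka) = -log(2.20e-05) = 4.66.

Conjugate acid: CH₃COOH; pK_a = 4.66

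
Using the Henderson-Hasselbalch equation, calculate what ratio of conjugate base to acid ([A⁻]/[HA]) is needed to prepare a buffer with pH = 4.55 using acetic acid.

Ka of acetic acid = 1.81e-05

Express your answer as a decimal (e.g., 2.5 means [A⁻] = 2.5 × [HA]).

pKa = -log(1.81e-05) = 4.7423. pH = pKa + log([A⁻]/[HA]), so log([A⁻]/[HA]) = pH − pKa = 4.55 − 4.7423 = -0.1923. [A⁻]/[HA] = 10^(-0.1923) = 0.642

[A⁻]/[HA] = 0.642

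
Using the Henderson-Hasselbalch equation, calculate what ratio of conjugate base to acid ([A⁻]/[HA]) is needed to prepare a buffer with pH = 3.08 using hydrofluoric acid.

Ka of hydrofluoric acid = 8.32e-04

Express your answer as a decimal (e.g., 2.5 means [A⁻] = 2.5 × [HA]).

pKa = -log(8.32e-04) = 3.0799. pH = pKa + log([A⁻]/[HA]), so log([A⁻]/[HA]) = pH − pKa = 3.08 − 3.0799 = 0.0001. [A⁻]/[HA] = 10^(0.0001) = 1.00

[A⁻]/[HA] = 1.00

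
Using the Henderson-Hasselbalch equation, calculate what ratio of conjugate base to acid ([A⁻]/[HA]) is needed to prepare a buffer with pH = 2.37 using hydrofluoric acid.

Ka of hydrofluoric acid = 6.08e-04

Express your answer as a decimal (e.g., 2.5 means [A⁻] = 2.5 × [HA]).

pKa = -log(6.08e-04) = 3.2161. pH = pKa + log([A⁻]/[HA]), so log([A⁻]/[HA]) = pH − pKa = 2.37 − 3.2161 = -0.8461. [A⁻]/[HA] = 10^(-0.8461) = 0.143

[A⁻]/[HA] = 0.143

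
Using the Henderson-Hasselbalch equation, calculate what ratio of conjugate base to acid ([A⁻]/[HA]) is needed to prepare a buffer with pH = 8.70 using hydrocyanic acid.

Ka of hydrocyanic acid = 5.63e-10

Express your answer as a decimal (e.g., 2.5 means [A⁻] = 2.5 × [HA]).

pKa = -log(5.63e-10) = 9.2495. pH = pKa + log([A⁻]/[HA]), so log([A⁻]/[HA]) = pH − pKa = 8.70 − 9.2495 = -0.5495. [A⁻]/[HA] = 10^(-0.5495) = 0.282

[A⁻]/[HA] = 0.282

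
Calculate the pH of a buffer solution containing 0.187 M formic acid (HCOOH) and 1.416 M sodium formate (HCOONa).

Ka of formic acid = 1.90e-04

pKa = -log(1.90e-04) = 3.72. pH = pKa + log([A⁻]/[HA]) = 3.72 + log(1.416/0.187)

pH = 4.60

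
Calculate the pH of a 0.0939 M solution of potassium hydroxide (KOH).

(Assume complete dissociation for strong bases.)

[OH⁻] = 0.0939 M for strong base. pOH = -log[OH⁻] = 1.03, pH = 14 - pOH

pH = 12.97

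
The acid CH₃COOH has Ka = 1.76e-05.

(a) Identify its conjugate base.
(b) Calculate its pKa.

(a) The conjugate base is formed by removing one H⁺ from CH₃COOH, giving CH₃COO⁻. (b) pKa = -log(Ka) = -log(1.76e-05) = 4.75.

Conjugate base: CH₃COO⁻; pK_a = 4.75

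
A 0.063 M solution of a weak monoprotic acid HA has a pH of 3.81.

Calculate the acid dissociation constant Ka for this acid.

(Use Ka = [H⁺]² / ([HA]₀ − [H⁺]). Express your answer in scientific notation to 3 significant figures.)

[H⁺] = 10^(−pH) = 10^(−3.81) = 1.549e-04 M. For HA ⇌ H⁺ + A⁻, Ka = [H⁺][A⁻]/[HA] = [H⁺]² / ([HA]₀ − [H⁺]) = (1.549e-04)² / (0.063 − 1.549e-04) = 3.82e-07.

K_a = 3.82e-07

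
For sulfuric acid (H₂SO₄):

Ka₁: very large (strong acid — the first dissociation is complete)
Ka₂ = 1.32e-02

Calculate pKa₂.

pKa₂ = -log(Ka₂) = -log(1.32e-02) = 1.88.

pK_{a2} = 1.88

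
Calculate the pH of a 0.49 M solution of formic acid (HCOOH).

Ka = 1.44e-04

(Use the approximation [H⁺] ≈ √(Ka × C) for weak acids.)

[H⁺] = √(Ka × C) = √(1.44e-04 × 0.49) = 8.4000e-03. pH = -log(8.4000e-03)

pH = 2.08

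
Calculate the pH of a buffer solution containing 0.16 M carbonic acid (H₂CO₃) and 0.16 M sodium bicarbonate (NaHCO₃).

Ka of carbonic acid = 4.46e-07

pKa = -log(4.46e-07) = 6.35. pH = pKa + log([A⁻]/[HA]) = 6.35 + log(0.16/0.16)

pH = 6.35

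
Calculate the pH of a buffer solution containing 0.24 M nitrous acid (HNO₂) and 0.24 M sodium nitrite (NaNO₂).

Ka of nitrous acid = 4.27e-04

pKa = -log(4.27e-04) = 3.37. pH = pKa + log([A⁻]/[HA]) = 3.37 + log(0.24/0.24)

pH = 3.37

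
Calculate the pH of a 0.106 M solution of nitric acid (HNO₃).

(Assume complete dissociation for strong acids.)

[H⁺] = 0.106 M for strong acid. pH = -log[H⁺] = -log(0.106)

pH = 0.97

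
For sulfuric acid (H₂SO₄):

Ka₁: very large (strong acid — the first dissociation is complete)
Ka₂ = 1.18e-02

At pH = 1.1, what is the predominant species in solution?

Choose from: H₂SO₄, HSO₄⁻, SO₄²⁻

The first dissociation is complete, so H₂SO₄ itself is never the predominant species in water; pKa₂ = -log(1.18e-02) = 1.93. For a polyprotic acid the predominant species crosses at each pKa: below pKa_n the protonated form dominates, above it the deprotonated form does. At pH = 1.1, the predominant species is HSO₄⁻.

HSO₄⁻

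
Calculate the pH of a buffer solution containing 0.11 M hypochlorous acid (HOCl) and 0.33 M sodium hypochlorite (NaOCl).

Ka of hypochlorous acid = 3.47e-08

pKa = -log(3.47e-08) = 7.46. pH = pKa + log([A⁻]/[HA]) = 7.46 + log(0.33/0.11)

pH = 7.94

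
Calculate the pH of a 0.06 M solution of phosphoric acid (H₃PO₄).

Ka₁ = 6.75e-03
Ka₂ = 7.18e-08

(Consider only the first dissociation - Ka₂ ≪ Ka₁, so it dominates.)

First dissociation dominates. From Ka₁ = [H⁺][HA⁻]/[H₂A], x² + Ka₁·x − Ka₁·C = 0 with C = 0.06 M and Ka₁ = 6.75e-03. Solving: [H⁺] = (−Ka₁ + √(Ka₁² + 4·Ka₁·C)) / 2 = 1.7031e-02 M. pH = -log(1.7031e-02) = 1.77.

pH = 1.77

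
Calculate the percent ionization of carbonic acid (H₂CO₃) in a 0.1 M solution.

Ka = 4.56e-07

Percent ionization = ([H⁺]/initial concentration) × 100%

Using Ka equilibrium: x² + Ka×x - Ka×C = 0. Solving: [H⁺] = 2.1331e-04. Percent = (2.1331e-04/0.1) × 100

Percent ionization = 0.213%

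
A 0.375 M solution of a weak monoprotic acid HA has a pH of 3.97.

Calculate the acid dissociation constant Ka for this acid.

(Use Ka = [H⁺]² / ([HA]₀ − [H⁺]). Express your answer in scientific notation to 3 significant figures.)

[H⁺] = 10^(−pH) = 10^(−3.97) = 1.072e-04 M. For HA ⇌ H⁺ + A⁻, Ka = [H⁺][A⁻]/[HA] = [H⁺]² / ([HA]₀ − [H⁺]) = (1.072e-04)² / (0.375 − 1.072e-04) = 3.06e-08.

K_a = 3.06e-08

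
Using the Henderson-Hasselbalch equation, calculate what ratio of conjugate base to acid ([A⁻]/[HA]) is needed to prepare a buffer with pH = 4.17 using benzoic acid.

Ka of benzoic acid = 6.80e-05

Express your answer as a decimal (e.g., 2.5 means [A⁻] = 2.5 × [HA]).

pKa = -log(6.80e-05) = 4.1675. pH = pKa + log([A⁻]/[HA]), so log([A⁻]/[HA]) = pH − pKa = 4.17 − 4.1675 = 0.0025. [A⁻]/[HA] = 10^(0.0025) = 1.01

[A⁻]/[HA] = 1.01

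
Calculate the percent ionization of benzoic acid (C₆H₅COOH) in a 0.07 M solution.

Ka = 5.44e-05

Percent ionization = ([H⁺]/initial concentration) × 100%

Using Ka equilibrium: x² + Ka×x - Ka×C = 0. Solving: [H⁺] = 1.9244e-03. Percent = (1.9244e-03/0.07) × 100

Percent ionization = 2.75%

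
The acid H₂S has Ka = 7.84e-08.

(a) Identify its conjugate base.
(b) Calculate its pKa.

(a) The conjugate base is formed by removing one H⁺ from H₂S, giving HS⁻. (b) pKa = -log(Ka) = -log(7.84e-08) = 7.11.

Conjugate base: HS⁻; pK_a = 7.11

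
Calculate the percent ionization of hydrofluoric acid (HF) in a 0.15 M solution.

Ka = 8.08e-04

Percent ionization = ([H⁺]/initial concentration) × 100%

Using Ka equilibrium: x² + Ka×x - Ka×C = 0. Solving: [H⁺] = 1.0612e-02. Percent = (1.0612e-02/0.15) × 100

Percent ionization = 7.07%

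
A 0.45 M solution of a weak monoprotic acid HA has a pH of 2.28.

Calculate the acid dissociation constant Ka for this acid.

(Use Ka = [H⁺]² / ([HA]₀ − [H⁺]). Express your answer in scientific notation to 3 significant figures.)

[H⁺] = 10^(−pH) = 10^(−2.28) = 5.248e-03 M. For HA ⇌ H⁺ + A⁻, Ka = [H⁺][A⁻]/[HA] = [H⁺]² / ([HA]₀ − [H⁺]) = (5.248e-03)² / (0.45 − 5.248e-03) = 6.19e-05.

K_a = 6.19e-05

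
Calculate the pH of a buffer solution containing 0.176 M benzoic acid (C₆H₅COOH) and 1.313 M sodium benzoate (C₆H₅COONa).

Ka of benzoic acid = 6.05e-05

pKa = -log(6.05e-05) = 4.22. pH = pKa + log([A⁻]/[HA]) = 4.22 + log(1.313/0.176)

pH = 5.09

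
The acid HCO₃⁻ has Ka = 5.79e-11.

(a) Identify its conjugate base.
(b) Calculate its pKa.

(a) The conjugate base is formed by removing one H⁺ from HCO₃⁻, giving CO₃²⁻. (b) pKa = -log(Ka) = -log(5.79e-11) = 10.24.

Conjugate base: CO₃²⁻; pK_a = 10.24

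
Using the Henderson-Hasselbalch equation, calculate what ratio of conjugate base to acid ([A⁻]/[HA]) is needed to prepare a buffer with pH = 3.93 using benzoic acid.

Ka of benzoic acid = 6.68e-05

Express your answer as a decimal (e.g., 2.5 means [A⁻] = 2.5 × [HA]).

pKa = -log(6.68e-05) = 4.1752. pH = pKa + log([A⁻]/[HA]), so log([A⁻]/[HA]) = pH − pKa = 3.93 − 4.1752 = -0.2452. [A⁻]/[HA] = 10^(-0.2452) = 0.569

[A⁻]/[HA] = 0.569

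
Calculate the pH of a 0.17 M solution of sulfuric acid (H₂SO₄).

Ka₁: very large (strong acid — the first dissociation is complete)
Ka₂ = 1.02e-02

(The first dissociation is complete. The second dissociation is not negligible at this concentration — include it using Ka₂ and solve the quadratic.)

First dissociation is complete: [H⁺]₀ = [HSO₄⁻]₀ = C = 0.17 M. Second dissociation HSO₄⁻ ⇌ H⁺ + SO₄²⁻: let x = [SO₄²⁻]. Ka₂ = (C + x)·x / (C − x) = 1.02e-02 → x² + (C + Ka₂)·x − Ka₂·C = 0 → x² + 0.18020·x − 1.734e-03 = 0. x = (−0.18020 + √(0.18020² + 4 × 1.734e-03)) / 2 = 9.1573e-03 M. [H⁺] = C + x = 0.17 + 9.1573e-03 = 1.7916e-01 M. pH = -log(1.7916e-01) = 0.75.

pH = 0.75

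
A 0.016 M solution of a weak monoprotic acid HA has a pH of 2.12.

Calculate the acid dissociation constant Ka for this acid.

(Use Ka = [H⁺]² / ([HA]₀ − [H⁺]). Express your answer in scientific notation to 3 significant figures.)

[H⁺] = 10^(−pH) = 10^(−2.12) = 7.586e-03 M. For HA ⇌ H⁺ + A⁻, Ka = [H⁺][A⁻]/[HA] = [H⁺]² / ([HA]₀ − [H⁺]) = (7.586e-03)² / (0.016 − 7.586e-03) = 6.84e-03.

K_a = 6.84e-03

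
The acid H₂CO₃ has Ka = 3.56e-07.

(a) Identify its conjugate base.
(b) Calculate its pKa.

(a) The conjugate base is formed by removing one H⁺ from H₂CO₃, giving HCO₃⁻. (b) pKa = -log(Ka) = -log(3.56e-07) = 6.45.

Conjugate base: HCO₃⁻; pK_a = 6.45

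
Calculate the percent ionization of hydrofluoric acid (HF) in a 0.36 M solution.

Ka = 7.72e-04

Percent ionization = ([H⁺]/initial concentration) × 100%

Using Ka equilibrium: x² + Ka×x - Ka×C = 0. Solving: [H⁺] = 1.6289e-02. Percent = (1.6289e-02/0.36) × 100

Percent ionization = 4.52%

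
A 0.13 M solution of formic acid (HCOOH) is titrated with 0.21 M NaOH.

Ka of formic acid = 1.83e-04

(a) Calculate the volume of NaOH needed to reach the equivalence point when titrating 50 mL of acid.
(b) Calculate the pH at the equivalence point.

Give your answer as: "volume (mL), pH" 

moles acid = 0.13 × 50/1000 = 0.0065 mol; V_base = moles/0.21 × 1000 = 31.0 mL. At equivalence only the conjugate base is present: [A⁻] = 0.0065/0.081 = 8.0294e-02 M. Kb = Kw/Ka = 5.46e-11; [OH⁻] = √(Kb × [A⁻]) = 2.0947e-06; pOH = 5.68; pH = 14 - pOH = 8.32.

V = 31.0 mL, pH = 8.32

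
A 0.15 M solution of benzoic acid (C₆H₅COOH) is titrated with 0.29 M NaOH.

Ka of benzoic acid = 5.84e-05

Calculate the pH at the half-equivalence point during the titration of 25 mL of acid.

At half-equivalence [HA] = [A⁻], so Henderson-Hasselbalch gives pH = pKa = -log(5.84e-05) = 4.23.

pH = pKa = 4.23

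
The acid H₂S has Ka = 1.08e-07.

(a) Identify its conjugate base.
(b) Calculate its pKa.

(a) The conjugate base is formed by removing one H⁺ from H₂S, giving HS⁻. (b) pKa = -log(Ka) = -log(1.08e-07) = 6.97.

Conjugate base: HS⁻; pK_a = 6.97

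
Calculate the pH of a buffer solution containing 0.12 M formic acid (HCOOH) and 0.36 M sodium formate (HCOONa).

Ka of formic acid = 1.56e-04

pKa = -log(1.56e-04) = 3.81. pH = pKa + log([A⁻]/[HA]) = 3.81 + log(0.36/0.12)

pH = 4.28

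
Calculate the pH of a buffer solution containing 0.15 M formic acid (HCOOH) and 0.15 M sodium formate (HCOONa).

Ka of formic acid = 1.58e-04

pKa = -log(1.58e-04) = 3.80. pH = pKa + log([A⁻]/[HA]) = 3.80 + log(0.15/0.15)

pH = 3.80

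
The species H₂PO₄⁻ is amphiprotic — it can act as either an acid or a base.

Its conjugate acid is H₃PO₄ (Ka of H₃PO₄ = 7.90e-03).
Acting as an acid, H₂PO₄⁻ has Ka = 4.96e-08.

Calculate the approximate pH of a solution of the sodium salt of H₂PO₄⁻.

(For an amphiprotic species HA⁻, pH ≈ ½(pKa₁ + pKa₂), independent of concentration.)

pKa₁ = -log(7.90e-03) = 2.10; pKa₂ = -log(4.96e-08) = 7.30. For an amphiprotic species, pH ≈ ½(pKa₁ + pKa₂) = ½(2.10 + 7.30) = 4.70.

pH = 4.70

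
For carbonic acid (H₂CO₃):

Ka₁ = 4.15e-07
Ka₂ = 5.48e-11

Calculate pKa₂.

pKa₂ = -log(Ka₂) = -log(5.48e-11) = 10.26.

pK_{a2} = 10.26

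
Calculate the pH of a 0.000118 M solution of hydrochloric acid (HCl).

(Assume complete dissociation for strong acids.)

[H⁺] = 0.000118 M for strong acid. pH = -log[H⁺] = -log(0.000118)

pH = 3.93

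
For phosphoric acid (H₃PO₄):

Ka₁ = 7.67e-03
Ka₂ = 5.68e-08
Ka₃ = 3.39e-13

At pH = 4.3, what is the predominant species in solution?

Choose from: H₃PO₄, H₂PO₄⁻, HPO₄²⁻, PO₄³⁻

pKa₁ = 2.12, pKa₂ = 7.25, pKa₃ = 12.47. For a polyprotic acid the predominant species crosses at each pKa: below pKa_n the protonated form dominates, above it the deprotonated form does. At pH = 4.3, the predominant species is H₂PO₄⁻.

H₂PO₄⁻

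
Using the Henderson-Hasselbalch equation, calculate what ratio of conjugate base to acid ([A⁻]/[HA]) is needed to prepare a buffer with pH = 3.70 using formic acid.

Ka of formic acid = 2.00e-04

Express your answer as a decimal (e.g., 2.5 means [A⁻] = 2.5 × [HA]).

pKa = -log(2.00e-04) = 3.6990. pH = pKa + log([A⁻]/[HA]), so log([A⁻]/[HA]) = pH − pKa = 3.70 − 3.6990 = 0.0010. [A⁻]/[HA] = 10^(0.0010) = 1.00

[A⁻]/[HA] = 1.00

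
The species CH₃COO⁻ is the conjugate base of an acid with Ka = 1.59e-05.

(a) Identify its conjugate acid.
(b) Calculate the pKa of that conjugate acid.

(a) The conjugate acid is formed by adding one H⁺ to CH₃COO⁻, giving CH₃COOH. (b) pKa = -log(Ka) = -log(1.59e-05) = 4.80.

Conjugate acid: CH₃COOH; pK_a = 4.80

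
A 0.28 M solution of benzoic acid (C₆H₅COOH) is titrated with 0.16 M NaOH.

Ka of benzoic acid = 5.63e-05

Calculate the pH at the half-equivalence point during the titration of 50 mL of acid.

At half-equivalence [HA] = [A⁻], so Henderson-Hasselbalch gives pH = pKa = -log(5.63e-05) = 4.25.

pH = pKa = 4.25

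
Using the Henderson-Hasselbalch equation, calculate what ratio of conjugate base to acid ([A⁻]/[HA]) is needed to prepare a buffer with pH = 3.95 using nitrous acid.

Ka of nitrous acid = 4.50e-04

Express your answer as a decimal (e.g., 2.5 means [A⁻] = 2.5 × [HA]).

pKa = -log(4.50e-04) = 3.3468. pH = pKa + log([A⁻]/[HA]), so log([A⁻]/[HA]) = pH − pKa = 3.95 − 3.3468 = 0.6032. [A⁻]/[HA] = 10^(0.6032) = 4.01

[A⁻]/[HA] = 4.01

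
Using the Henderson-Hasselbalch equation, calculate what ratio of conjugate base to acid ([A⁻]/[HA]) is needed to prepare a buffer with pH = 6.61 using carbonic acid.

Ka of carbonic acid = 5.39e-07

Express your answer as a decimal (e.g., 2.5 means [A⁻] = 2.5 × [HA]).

pKa = -log(5.39e-07) = 6.2684. pH = pKa + log([A⁻]/[HA]), so log([A⁻]/[HA]) = pH − pKa = 6.61 − 6.2684 = 0.3416. [A⁻]/[HA] = 10^(0.3416) = 2.20

[A⁻]/[HA] = 2.20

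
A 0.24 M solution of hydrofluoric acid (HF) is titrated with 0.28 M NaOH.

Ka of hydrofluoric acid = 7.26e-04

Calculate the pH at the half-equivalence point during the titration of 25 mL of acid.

At half-equivalence [HA] = [A⁻], so Henderson-Hasselbalch gives pH = pKa = -log(7.26e-04) = 3.14.

pH = pKa = 3.14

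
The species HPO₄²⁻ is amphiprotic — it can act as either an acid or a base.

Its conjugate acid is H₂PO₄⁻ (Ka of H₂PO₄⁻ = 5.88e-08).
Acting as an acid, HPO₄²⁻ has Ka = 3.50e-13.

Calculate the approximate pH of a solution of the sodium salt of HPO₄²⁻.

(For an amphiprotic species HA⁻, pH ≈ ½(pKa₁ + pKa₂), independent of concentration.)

pKa₁ = -log(5.88e-08) = 7.23; pKa₂ = -log(3.50e-13) = 12.46. For an amphiprotic species, pH ≈ ½(pKa₁ + pKa₂) = ½(7.23 + 12.46) = 9.84.

pH = 9.84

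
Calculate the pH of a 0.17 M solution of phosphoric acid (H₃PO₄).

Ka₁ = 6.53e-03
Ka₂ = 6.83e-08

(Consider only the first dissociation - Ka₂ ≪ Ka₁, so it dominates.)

First dissociation dominates. From Ka₁ = [H⁺][HA⁻]/[H₂A], x² + Ka₁·x − Ka₁·C = 0 with C = 0.17 M and Ka₁ = 6.53e-03. Solving: [H⁺] = (−Ka₁ + √(Ka₁² + 4·Ka₁·C)) / 2 = 3.0213e-02 M. pH = -log(3.0213e-02) = 1.52.

pH = 1.52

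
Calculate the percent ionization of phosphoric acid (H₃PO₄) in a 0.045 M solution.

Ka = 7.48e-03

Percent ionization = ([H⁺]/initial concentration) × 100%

Using Ka equilibrium: x² + Ka×x - Ka×C = 0. Solving: [H⁺] = 1.4984e-02. Percent = (1.4984e-02/0.045) × 100

Percent ionization = 33.3%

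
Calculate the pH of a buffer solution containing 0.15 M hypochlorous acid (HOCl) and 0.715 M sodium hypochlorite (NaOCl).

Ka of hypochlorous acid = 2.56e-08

pKa = -log(2.56e-08) = 7.59. pH = pKa + log([A⁻]/[HA]) = 7.59 + log(0.715/0.15)

pH = 8.27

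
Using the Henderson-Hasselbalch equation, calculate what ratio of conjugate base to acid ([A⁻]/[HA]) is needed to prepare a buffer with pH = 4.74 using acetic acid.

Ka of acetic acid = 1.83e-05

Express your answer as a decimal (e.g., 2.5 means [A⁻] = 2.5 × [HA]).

pKa = -log(1.83e-05) = 4.7375. pH = pKa + log([A⁻]/[HA]), so log([A⁻]/[HA]) = pH − pKa = 4.74 − 4.7375 = 0.0025. [A⁻]/[HA] = 10^(0.0025) = 1.01

[A⁻]/[HA] = 1.01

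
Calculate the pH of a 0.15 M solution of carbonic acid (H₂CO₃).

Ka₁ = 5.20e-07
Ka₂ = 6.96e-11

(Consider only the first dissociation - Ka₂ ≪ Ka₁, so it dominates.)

First dissociation dominates. From Ka₁ = [H⁺][HA⁻]/[H₂A], x² + Ka₁·x − Ka₁·C = 0 with C = 0.15 M and Ka₁ = 5.20e-07. Solving: [H⁺] = (−Ka₁ + √(Ka₁² + 4·Ka₁·C)) / 2 = 2.7902e-04 M. pH = -log(2.7902e-04) = 3.55.

pH = 3.55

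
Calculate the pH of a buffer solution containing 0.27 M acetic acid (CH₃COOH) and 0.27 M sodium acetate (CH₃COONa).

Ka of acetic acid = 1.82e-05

pKa = -log(1.82e-05) = 4.74. pH = pKa + log([A⁻]/[HA]) = 4.74 + log(0.27/0.27)

pH = 4.74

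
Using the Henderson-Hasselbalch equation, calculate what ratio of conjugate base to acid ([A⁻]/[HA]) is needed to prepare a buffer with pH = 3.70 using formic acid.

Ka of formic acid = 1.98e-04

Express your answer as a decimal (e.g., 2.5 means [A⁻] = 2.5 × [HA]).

pKa = -log(1.98e-04) = 3.7033. pH = pKa + log([A⁻]/[HA]), so log([A⁻]/[HA]) = pH − pKa = 3.70 − 3.7033 = -0.0033. [A⁻]/[HA] = 10^(-0.0033) = 0.992

[A⁻]/[HA] = 0.992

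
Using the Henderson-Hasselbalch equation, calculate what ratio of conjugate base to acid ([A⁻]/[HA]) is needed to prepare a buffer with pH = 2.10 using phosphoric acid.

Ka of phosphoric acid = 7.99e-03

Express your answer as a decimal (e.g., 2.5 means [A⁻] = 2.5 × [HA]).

pKa = -log(7.99e-03) = 2.0975. pH = pKa + log([A⁻]/[HA]), so log([A⁻]/[HA]) = pH − pKa = 2.10 − 2.0975 = 0.0025. [A⁻]/[HA] = 10^(0.0025) = 1.01

[A⁻]/[HA] = 1.01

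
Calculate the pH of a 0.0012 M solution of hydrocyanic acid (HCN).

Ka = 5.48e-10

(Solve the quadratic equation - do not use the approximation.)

x² + Ka×x - Ka×C = 0. Using quadratic formula: [H⁺] = 8.1065e-07

pH = 6.09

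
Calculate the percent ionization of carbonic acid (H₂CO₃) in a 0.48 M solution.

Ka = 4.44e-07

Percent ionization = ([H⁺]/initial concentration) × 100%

Using Ka equilibrium: x² + Ka×x - Ka×C = 0. Solving: [H⁺] = 4.6143e-04. Percent = (4.6143e-04/0.48) × 100

Percent ionization = 0.0961%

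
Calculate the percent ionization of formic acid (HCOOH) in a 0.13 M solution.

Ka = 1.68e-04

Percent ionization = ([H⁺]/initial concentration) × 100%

Using Ka equilibrium: x² + Ka×x - Ka×C = 0. Solving: [H⁺] = 4.5901e-03. Percent = (4.5901e-03/0.13) × 100

Percent ionization = 3.53%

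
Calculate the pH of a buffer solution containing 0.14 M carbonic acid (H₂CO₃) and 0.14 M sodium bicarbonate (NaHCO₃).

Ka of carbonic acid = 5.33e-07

pKa = -log(5.33e-07) = 6.27. pH = pKa + log([A⁻]/[HA]) = 6.27 + log(0.14/0.14)

pH = 6.27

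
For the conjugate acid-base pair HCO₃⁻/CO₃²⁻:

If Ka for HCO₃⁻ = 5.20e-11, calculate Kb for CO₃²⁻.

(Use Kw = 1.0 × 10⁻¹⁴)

For a conjugate pair Ka × Kb = Kw, so Kb = Kw/Ka = 1.0 × 10⁻¹⁴ / 5.20e-11 = 1.92e-04.

K_b = 1.92e-04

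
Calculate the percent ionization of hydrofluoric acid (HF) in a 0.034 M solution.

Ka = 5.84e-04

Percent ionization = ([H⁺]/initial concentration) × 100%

Using Ka equilibrium: x² + Ka×x - Ka×C = 0. Solving: [H⁺] = 4.1736e-03. Percent = (4.1736e-03/0.034) × 100

Percent ionization = 12.3%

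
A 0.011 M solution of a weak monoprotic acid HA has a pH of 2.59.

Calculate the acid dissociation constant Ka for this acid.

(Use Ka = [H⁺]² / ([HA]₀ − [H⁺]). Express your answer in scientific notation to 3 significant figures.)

[H⁺] = 10^(−pH) = 10^(−2.59) = 2.570e-03 M. For HA ⇌ H⁺ + A⁻, Ka = [H⁺][A⁻]/[HA] = [H⁺]² / ([HA]₀ − [H⁺]) = (2.570e-03)² / (0.011 − 2.570e-03) = 7.84e-04.

K_a = 7.84e-04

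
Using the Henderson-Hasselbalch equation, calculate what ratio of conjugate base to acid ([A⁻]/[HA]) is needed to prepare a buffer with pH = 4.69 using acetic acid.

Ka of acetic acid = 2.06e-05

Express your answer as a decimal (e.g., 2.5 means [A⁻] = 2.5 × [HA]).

pKa = -log(2.06e-05) = 4.6861. pH = pKa + log([A⁻]/[HA]), so log([A⁻]/[HA]) = pH − pKa = 4.69 − 4.6861 = 0.0039. [A⁻]/[HA] = 10^(0.0039) = 1.01

[A⁻]/[HA] = 1.01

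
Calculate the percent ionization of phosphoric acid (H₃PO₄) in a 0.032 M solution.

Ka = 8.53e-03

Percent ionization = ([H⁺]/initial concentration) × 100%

Using Ka equilibrium: x² + Ka×x - Ka×C = 0. Solving: [H⁺] = 1.2798e-02. Percent = (1.2798e-02/0.032) × 100

Percent ionization = 40%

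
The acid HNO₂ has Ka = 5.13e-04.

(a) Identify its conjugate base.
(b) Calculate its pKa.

(a) The conjugate base is formed by removing one H⁺ from HNO₂, giving NO₂⁻. (b) pKa = -log(Ka) = -log(5.13e-04) = 3.29.

Conjugate base: NO₂⁻; pK_a = 3.29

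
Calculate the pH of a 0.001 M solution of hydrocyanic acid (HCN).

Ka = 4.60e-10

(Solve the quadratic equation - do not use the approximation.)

x² + Ka×x - Ka×C = 0. Using quadratic formula: [H⁺] = 6.7800e-07

pH = 6.17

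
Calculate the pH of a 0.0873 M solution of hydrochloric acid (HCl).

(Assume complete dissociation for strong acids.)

[H⁺] = 0.0873 M for strong acid. pH = -log[H⁺] = -log(0.0873)

pH = 1.06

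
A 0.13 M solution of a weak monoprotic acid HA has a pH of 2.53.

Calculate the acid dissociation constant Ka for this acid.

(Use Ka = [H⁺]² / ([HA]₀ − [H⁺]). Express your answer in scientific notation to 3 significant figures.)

[H⁺] = 10^(−pH) = 10^(−2.53) = 2.951e-03 M. For HA ⇌ H⁺ + A⁻, Ka = [H⁺][A⁻]/[HA] = [H⁺]² / ([HA]₀ − [H⁺]) = (2.951e-03)² / (0.13 − 2.951e-03) = 6.86e-05.

K_a = 6.86e-05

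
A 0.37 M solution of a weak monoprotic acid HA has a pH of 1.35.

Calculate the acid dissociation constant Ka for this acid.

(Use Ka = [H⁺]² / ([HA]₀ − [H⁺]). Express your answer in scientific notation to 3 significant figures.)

[H⁺] = 10^(−pH) = 10^(−1.35) = 4.467e-02 M. For HA ⇌ H⁺ + A⁻, Ka = [H⁺][A⁻]/[HA] = [H⁺]² / ([HA]₀ − [H⁺]) = (4.467e-02)² / (0.37 − 4.467e-02) = 6.13e-03.

K_a = 6.13e-03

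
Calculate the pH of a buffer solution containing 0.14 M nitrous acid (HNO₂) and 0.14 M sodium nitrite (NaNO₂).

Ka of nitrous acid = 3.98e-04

pKa = -log(3.98e-04) = 3.40. pH = pKa + log([A⁻]/[HA]) = 3.40 + log(0.14/0.14)

pH = 3.40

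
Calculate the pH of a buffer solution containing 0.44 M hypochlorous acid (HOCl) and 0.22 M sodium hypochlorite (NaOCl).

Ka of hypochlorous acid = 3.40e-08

pKa = -log(3.40e-08) = 7.47. pH = pKa + log([A⁻]/[HA]) = 7.47 + log(0.22/0.44)

pH = 7.17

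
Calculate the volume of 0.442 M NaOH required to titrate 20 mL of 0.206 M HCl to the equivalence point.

At equivalence: moles acid = moles base. moles HCl = 0.206 × 20/1000 = 0.00412 mol. V_base = moles / 0.442 × 1000 = 9.3 mL.

V_{base} = 9.3 mL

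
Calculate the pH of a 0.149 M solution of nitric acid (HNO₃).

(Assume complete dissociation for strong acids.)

[H⁺] = 0.149 M for strong acid. pH = -log[H⁺] = -log(0.149)

pH = 0.83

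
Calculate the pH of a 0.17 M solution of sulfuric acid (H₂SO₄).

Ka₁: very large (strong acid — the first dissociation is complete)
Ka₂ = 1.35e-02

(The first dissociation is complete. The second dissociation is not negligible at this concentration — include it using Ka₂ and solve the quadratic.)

First dissociation is complete: [H⁺]₀ = [HSO₄⁻]₀ = C = 0.17 M. Second dissociation HSO₄⁻ ⇌ H⁺ + SO₄²⁻: let x = [SO₄²⁻]. Ka₂ = (C + x)·x / (C − x) = 1.35e-02 → x² + (C + Ka₂)·x − Ka₂·C = 0 → x² + 0.18350·x − 2.295e-03 = 0. x = (−0.18350 + √(0.18350² + 4 × 2.295e-03)) / 2 = 1.1754e-02 M. [H⁺] = C + x = 0.17 + 1.1754e-02 = 1.8175e-01 M. pH = -log(1.8175e-01) = 0.74.

pH = 0.74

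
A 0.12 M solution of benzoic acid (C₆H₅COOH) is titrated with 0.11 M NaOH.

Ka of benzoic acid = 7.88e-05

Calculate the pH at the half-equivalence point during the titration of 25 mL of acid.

At half-equivalence [HA] = [A⁻], so Henderson-Hasselbalch gives pH = pKa = -log(7.88e-05) = 4.10.

pH = pKa = 4.10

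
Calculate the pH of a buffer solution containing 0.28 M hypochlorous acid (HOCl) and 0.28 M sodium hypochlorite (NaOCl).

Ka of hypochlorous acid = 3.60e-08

pKa = -log(3.60e-08) = 7.44. pH = pKa + log([A⁻]/[HA]) = 7.44 + log(0.28/0.28)

pH = 7.44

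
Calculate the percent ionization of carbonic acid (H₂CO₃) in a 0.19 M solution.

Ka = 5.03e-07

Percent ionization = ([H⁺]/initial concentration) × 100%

Using Ka equilibrium: x² + Ka×x - Ka×C = 0. Solving: [H⁺] = 3.0889e-04. Percent = (3.0889e-04/0.19) × 100

Percent ionization = 0.163%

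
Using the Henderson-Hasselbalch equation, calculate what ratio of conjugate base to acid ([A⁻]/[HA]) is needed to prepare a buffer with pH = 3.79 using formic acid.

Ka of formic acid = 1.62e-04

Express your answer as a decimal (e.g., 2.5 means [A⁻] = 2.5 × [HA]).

pKa = -log(1.62e-04) = 3.7905. pH = pKa + log([A⁻]/[HA]), so log([A⁻]/[HA]) = pH − pKa = 3.79 − 3.7905 = -0.0005. [A⁻]/[HA] = 10^(-0.0005) = 0.999

[A⁻]/[HA] = 0.999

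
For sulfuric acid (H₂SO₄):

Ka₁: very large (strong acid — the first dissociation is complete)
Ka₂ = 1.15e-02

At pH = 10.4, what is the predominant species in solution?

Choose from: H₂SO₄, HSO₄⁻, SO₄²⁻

The first dissociation is complete, so H₂SO₄ itself is never the predominant species in water; pKa₂ = -log(1.15e-02) = 1.94. For a polyprotic acid the predominant species crosses at each pKa: below pKa_n the protonated form dominates, above it the deprotonated form does. At pH = 10.4, the predominant species is SO₄²⁻.

SO₄²⁻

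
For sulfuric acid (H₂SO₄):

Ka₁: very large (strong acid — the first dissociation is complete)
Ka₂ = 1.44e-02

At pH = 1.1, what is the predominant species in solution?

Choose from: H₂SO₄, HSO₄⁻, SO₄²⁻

The first dissociation is complete, so H₂SO₄ itself is never the predominant species in water; pKa₂ = -log(1.44e-02) = 1.84. For a polyprotic acid the predominant species crosses at each pKa: below pKa_n the protonated form dominates, above it the deprotonated form does. At pH = 1.1, the predominant species is HSO₄⁻.

HSO₄⁻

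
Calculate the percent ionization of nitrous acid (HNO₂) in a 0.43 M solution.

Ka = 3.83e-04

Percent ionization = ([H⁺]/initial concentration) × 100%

Using Ka equilibrium: x² + Ka×x - Ka×C = 0. Solving: [H⁺] = 1.2643e-02. Percent = (1.2643e-02/0.43) × 100

Percent ionization = 2.94%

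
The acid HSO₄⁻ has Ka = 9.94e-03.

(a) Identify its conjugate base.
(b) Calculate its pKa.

(a) The conjugate base is formed by removing one H⁺ from HSO₄⁻, giving SO₄²⁻. (b) pKa = -log(Ka) = -log(9.94e-03) = 2.00.

Conjugate base: SO₄²⁻; pK_a = 2.00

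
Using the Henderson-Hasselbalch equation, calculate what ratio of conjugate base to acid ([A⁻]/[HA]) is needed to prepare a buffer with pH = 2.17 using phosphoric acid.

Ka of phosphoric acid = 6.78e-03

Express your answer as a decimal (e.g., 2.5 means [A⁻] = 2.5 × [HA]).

pKa = -log(6.78e-03) = 2.1688. pH = pKa + log([A⁻]/[HA]), so log([A⁻]/[HA]) = pH − pKa = 2.17 − 2.1688 = 0.0012. [A⁻]/[HA] = 10^(0.0012) = 1.00

[A⁻]/[HA] = 1.00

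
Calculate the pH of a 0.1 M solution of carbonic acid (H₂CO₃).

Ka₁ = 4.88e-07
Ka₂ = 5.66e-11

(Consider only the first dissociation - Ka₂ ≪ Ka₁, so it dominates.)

First dissociation dominates. From Ka₁ = [H⁺][HA⁻]/[H₂A], x² + Ka₁·x − Ka₁·C = 0 with C = 0.1 M and Ka₁ = 4.88e-07. Solving: [H⁺] = (−Ka₁ + √(Ka₁² + 4·Ka₁·C)) / 2 = 2.2066e-04 M. pH = -log(2.2066e-04) = 3.66.

pH = 3.66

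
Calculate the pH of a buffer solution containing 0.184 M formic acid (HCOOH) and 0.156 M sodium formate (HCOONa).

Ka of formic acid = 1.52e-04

pKa = -log(1.52e-04) = 3.82. pH = pKa + log([A⁻]/[HA]) = 3.82 + log(0.156/0.184)

pH = 3.75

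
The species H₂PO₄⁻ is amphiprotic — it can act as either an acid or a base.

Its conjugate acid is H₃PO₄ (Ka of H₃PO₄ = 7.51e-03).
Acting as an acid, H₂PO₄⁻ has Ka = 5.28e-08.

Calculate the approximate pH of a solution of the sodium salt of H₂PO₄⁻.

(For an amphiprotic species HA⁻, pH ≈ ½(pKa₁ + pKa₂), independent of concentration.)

pKa₁ = -log(7.51e-03) = 2.12; pKa₂ = -log(5.28e-08) = 7.28. For an amphiprotic species, pH ≈ ½(pKa₁ + pKa₂) = ½(2.12 + 7.28) = 4.70.

pH = 4.70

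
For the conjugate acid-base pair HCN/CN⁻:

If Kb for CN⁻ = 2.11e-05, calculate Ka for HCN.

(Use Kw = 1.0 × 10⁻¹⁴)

For a conjugate pair Ka × Kb = Kw, so Ka = Kw/Kb = 1.0 × 10⁻¹⁴ / 2.11e-05 = 4.74e-10.

K_a = 4.74e-10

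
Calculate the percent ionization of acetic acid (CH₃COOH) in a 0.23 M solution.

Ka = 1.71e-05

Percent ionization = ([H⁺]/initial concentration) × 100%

Using Ka equilibrium: x² + Ka×x - Ka×C = 0. Solving: [H⁺] = 1.9746e-03. Percent = (1.9746e-03/0.23) × 100

Percent ionization = 0.859%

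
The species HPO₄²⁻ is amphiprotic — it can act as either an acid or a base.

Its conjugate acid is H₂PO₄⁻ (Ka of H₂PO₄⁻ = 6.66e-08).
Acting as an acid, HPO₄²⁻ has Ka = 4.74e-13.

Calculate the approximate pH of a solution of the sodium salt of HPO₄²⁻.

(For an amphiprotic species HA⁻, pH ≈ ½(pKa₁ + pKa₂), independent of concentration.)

pKa₁ = -log(6.66e-08) = 7.18; pKa₂ = -log(4.74e-13) = 12.32. For an amphiprotic species, pH ≈ ½(pKa₁ + pKa₂) = ½(7.18 + 12.32) = 9.75.

pH = 9.75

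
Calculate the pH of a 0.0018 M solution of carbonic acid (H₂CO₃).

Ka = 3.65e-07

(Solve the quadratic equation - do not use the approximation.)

x² + Ka×x - Ka×C = 0. Using quadratic formula: [H⁺] = 2.5450e-05

pH = 4.59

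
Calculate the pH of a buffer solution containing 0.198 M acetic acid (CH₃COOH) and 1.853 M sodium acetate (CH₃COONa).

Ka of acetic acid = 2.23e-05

pKa = -log(2.23e-05) = 4.65. pH = pKa + log([A⁻]/[HA]) = 4.65 + log(1.853/0.198)

pH = 5.62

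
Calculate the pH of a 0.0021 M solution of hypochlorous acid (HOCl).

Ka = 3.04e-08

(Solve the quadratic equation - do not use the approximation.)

x² + Ka×x - Ka×C = 0. Using quadratic formula: [H⁺] = 7.9748e-06

pH = 5.10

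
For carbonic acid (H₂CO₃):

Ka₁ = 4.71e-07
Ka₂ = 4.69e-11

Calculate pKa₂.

pKa₂ = -log(Ka₂) = -log(4.69e-11) = 10.33.

pK_{a2} = 10.33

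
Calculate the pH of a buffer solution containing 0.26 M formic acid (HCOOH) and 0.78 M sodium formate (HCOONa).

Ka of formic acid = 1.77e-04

pKa = -log(1.77e-04) = 3.75. pH = pKa + log([A⁻]/[HA]) = 3.75 + log(0.78/0.26)

pH = 4.23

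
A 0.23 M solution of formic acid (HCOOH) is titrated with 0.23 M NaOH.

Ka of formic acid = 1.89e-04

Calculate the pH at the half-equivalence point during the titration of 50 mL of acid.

At half-equivalence [HA] = [A⁻], so Henderson-Hasselbalch gives pH = pKa = -log(1.89e-04) = 3.72.

pH = pKa = 3.72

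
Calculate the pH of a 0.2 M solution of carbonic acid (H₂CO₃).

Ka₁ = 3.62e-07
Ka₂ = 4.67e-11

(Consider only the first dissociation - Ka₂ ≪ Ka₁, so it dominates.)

First dissociation dominates. From Ka₁ = [H⁺][HA⁻]/[H₂A], x² + Ka₁·x − Ka₁·C = 0 with C = 0.2 M and Ka₁ = 3.62e-07. Solving: [H⁺] = (−Ka₁ + √(Ka₁² + 4·Ka₁·C)) / 2 = 2.6889e-04 M. pH = -log(2.6889e-04) = 3.57.

pH = 3.57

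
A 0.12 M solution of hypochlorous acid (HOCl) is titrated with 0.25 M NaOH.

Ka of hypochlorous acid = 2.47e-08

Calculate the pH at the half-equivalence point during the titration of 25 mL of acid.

At half-equivalence [HA] = [A⁻], so Henderson-Hasselbalch gives pH = pKa = -log(2.47e-08) = 7.61.

pH = pKa = 7.61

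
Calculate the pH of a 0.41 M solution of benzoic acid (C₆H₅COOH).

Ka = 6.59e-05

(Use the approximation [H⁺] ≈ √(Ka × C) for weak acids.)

[H⁺] = √(Ka × C) = √(6.59e-05 × 0.41) = 5.1980e-03. pH = -log(5.1980e-03)

pH = 2.28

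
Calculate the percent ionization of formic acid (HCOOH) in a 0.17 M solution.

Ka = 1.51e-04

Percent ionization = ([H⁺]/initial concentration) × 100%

Using Ka equilibrium: x² + Ka×x - Ka×C = 0. Solving: [H⁺] = 4.9916e-03. Percent = (4.9916e-03/0.17) × 100

Percent ionization = 2.94%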